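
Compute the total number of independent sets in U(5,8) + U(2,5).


For a direct sum, |I(M1+M2)| = |I(M1)| * |I(M2)|.
|I(U(5,8))| = sum C(8,k) for k=0..5 = 219.
|I(U(2,5))| = sum C(5,k) for k=0..2 = 16.
Total = 219 * 16 = 3504.

3504


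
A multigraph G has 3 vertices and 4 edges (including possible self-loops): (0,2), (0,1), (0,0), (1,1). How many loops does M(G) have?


In a graphic matroid, a loop is a self-loop edge (u,u) with rank 0.
Examining all 4 edges for self-loops...
Self-loops found: (0,0), (1,1)
Number of loops = 2.

2


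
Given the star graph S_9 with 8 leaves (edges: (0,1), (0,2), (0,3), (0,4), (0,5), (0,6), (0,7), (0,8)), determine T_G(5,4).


A star on 9 vertices is a tree with 8 edges.
T(x,y) = x^(8) for any tree.
T(5,4) = 5^8 = 390625.

390625


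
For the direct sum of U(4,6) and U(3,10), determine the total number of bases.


Bases of a direct sum M1 + M2: |B| = |B(M1)| * |B(M2)|.
|B(U(4,6))| = C(6,4) = 15.
|B(U(3,10))| = C(10,3) = 120.
Total bases = 15 * 120 = 1800.

1800


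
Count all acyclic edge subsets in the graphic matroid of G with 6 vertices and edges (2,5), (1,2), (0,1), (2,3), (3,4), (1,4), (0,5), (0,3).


An independent set in a graphic matroid is an acyclic edge subset.
G has 6 vertices and 8 edges.
Enumerate all 2^8 = 256 subsets, checking for acyclicity.
Total independent sets = 194.

194


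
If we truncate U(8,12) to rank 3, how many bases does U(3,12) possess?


Truncating U(8,12) to rank 3 gives U(3,12).
Bases of U(3,12) are all 3-element subsets of 12 elements.
Number of bases = C(12,3) = 12! / (3! * 9!) = 220.

220


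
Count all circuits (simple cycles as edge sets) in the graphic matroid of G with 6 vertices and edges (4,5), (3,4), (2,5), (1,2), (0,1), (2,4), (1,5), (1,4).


A circuit in a graphic matroid = edge set of a simple cycle.
G has 6 vertices and 8 edges.
Enumerating all minimal edge subsets forming cycles...
Total circuits found: 7.

7


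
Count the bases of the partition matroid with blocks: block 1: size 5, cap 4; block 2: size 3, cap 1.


A basis picks exactly ci elements from block i.
Number of bases = product of C(|Si|, ci).
= C(5,4) * C(3,1)
= 5 * 3
= 15.

15


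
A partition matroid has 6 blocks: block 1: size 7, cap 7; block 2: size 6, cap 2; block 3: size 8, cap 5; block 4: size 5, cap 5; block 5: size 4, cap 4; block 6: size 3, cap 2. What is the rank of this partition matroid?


Rank of a partition matroid = sum of min(|Si|, ci) for each block.
= min(7,7) + min(6,2) + min(8,5) + min(5,5) + min(4,4) + min(3,2)
= 7 + 2 + 5 + 5 + 4 + 2
= 25.

25


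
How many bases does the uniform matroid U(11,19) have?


Bases of U(11,19) are all 11-element subsets of the 19-element ground set.
Number of bases = C(19,11).
C(19,11) = 19! / (11! * 8!) = 75582.

75582


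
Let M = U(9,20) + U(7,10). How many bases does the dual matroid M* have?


(M1+M2)* = M1* + M2*.
M1* = U(11,20), bases: C(20,11) = 167960.
M2* = U(3,10), bases: C(10,3) = 120.
|B(M*)| = 167960 * 120 = 20155200.

20155200


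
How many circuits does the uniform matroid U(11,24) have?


In U(11,24), circuits are the (12)-element subsets.
Any set of 12 elements is dependent, and removing any one element gives
an independent set of size 11, so it is a minimal dependent set.
Number of circuits = (24 choose 12) = 2704156.

2704156


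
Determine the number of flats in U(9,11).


Flats of U(9,11): every subset of size < 9 is a flat, plus E itself.
Count = (11 choose 0) + (11 choose 1) + (11 choose 2) + (11 choose 3) + (11 choose 4) + (11 choose 5) + (11 choose 6) + (11 choose 7) + (11 choose 8) + 1
     = 1 + 11 + 55 + 165 + 330 + 462 + 462 + 330 + 165 + 1
     = 1982.

1982


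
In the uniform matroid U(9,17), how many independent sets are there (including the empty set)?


Independent sets of U(9,17) are all subsets of size <= 9.
Count = (17 choose 0) + (17 choose 1) + (17 choose 2) + (17 choose 3) + (17 choose 4) + (17 choose 5) + (17 choose 6) + (17 choose 7) + (17 choose 8) + (17 choose 9)
     = 1 + 17 + 136 + 680 + 2380 + 6188 + 12376 + 19448 + 24310 + 24310
     = 89846.

89846


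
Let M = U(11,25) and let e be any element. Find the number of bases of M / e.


Contracting e from U(11,25) gives U(10,24).
Bases of U(10,24) = C(24,10) = 1961256.

1961256


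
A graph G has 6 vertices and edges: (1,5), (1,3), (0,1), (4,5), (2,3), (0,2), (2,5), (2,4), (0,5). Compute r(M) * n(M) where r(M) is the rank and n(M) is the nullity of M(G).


r(M) = |V| - c = 6 - 1 = 5.
nullity = |E| - r(M) = 9 - 5 = 4.
Product = 5 * 4 = 20.

20


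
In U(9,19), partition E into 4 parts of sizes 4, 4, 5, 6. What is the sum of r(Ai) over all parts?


r(Ai) = min(|Ai|, 9) for each part.
Sum = min(4,9) + min(4,9) + min(5,9) + min(6,9)
    = 4 + 4 + 5 + 6
    = 19.

19


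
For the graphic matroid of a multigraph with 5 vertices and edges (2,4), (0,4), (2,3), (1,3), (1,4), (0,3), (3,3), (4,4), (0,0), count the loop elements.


In a graphic matroid, a loop is a self-loop edge (u,u) with rank 0.
Examining all 9 edges for self-loops...
Self-loops found: (3,3), (4,4), (0,0)
Number of loops = 3.

3


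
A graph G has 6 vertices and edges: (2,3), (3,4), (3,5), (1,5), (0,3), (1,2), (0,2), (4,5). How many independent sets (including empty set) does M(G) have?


An independent set in a graphic matroid is an acyclic edge subset.
G has 6 vertices and 8 edges.
Enumerate all 2^8 = 256 subsets, checking for acyclicity.
Total independent sets = 180.

180


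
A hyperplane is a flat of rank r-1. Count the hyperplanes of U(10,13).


Hyperplanes of U(10,13) are flats of rank 9.
In a uniform matroid, these are exactly the (9)-element subsets.
Count = (13 choose 9) = 715.

715


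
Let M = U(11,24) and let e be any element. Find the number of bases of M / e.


Contracting e from U(11,24) gives U(10,23).
Bases of U(10,23) = (23 choose 10) = 1144066.

1144066


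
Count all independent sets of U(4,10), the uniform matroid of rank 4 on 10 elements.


Independent sets of U(4,10) are all subsets of size <= 4.
Count = (10 choose 0) + (10 choose 1) + (10 choose 2) + (10 choose 3) + (10 choose 4)
     = 1 + 10 + 45 + 120 + 210
     = 386.

386


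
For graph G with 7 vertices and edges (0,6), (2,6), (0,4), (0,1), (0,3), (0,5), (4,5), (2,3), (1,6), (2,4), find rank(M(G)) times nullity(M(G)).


r(M) = |V| - c = 7 - 1 = 6.
nullity = |E| - r(M) = 10 - 6 = 4.
Product = 6 * 4 = 24.

24


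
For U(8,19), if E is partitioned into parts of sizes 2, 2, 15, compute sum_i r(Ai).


r(Ai) = min(|Ai|, 8) for each part.
Sum = min(2,8) + min(2,8) + min(15,8)
    = 2 + 2 + 8
    = 12.

12


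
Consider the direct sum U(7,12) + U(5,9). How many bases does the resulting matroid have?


Bases of a direct sum M1 + M2: |B| = |B(M1)| * |B(M2)|.
|B(U(7,12))| = C(12,7) = 792.
|B(U(5,9))| = C(9,5) = 126.
Total bases = 792 * 126 = 99792.

99792


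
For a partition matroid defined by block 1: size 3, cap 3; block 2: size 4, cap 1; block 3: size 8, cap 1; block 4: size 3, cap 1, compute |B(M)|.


A basis picks exactly ci elements from block i.
Number of bases = product of C(|Si|, ci).
= C(3,3) * C(4,1) * C(8,1) * C(3,1)
= 1 * 4 * 8 * 3
= 96.

96


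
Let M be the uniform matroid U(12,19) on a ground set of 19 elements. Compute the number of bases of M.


Bases of U(12,19) are all 12-element subsets of the 19-element ground set.
Number of bases = C(19,12).
(19 choose 12) = 50388.

50388


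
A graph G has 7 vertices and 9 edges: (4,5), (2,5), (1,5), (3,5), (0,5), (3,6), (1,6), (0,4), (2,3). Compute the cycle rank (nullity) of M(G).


Cycle rank (nullity) = |E| - r(M) = |E| - (|V| - c).
|E| = 9, |V| = 7, c = 1.
Nullity = 9 - (7 - 1) = 9 - 6 = 3.

3


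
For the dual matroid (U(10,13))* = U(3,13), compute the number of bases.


The dual of U(r,n) is U(n-r, n) = U(3,13).
Bases of U(3,13) are all (3)-element subsets.
|B(M*)| = (13 choose 3) = 286.

286


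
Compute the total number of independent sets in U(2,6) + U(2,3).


For a direct sum, |I(M1+M2)| = |I(M1)| * |I(M2)|.
|I(U(2,6))| = sum C(6,k) for k=0..2 = 22.
|I(U(2,3))| = sum C(3,k) for k=0..2 = 7.
Total = 22 * 7 = 154.

154


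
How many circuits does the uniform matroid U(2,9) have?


In U(2,9), circuits are the (3)-element subsets.
Any set of 3 elements is dependent, and removing any one element gives
an independent set of size 2, so it is a minimal dependent set.
Number of circuits = C(9,3) = 9! / (3! * 6!) = 84.

84


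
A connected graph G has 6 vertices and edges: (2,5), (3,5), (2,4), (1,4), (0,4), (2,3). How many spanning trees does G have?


By Kirchhoff's matrix tree theorem, the number of spanning trees equals
the determinant of any cofactor of the Laplacian matrix L.
G has 6 vertices and 6 edges.
Computing the (5 x 5) cofactor determinant gives 3.

3


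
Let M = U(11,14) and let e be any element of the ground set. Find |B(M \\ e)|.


Deleting e from U(11,14) gives U(11,13) since n > r.
Bases of U(11,13) = (13 choose 11) = 78.

78


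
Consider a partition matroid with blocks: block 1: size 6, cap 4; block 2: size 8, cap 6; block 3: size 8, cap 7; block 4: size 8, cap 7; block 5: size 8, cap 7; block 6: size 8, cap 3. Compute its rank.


Rank of a partition matroid = sum of min(|Si|, ci) for each block.
= min(6,4) + min(8,6) + min(8,7) + min(8,7) + min(8,7) + min(8,3)
= 4 + 6 + 7 + 7 + 7 + 3
= 34.

34


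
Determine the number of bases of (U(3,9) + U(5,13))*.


(M1+M2)* = M1* + M2*.
M1* = U(6,9), bases: C(9,6) = 84.
M2* = U(8,13), bases: C(13,8) = 1287.
|B(M*)| = 84 * 1287 = 108108.

108108


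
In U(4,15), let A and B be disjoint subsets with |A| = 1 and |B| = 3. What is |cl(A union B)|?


|A union B| = 1 + 3 = 4 (disjoint).
In U(4,15), cl(S) = S if |S| < 4, else cl(S) = E.
Since 4 >= 4, cl(A union B) = E.
|cl(A union B)| = 15.

15


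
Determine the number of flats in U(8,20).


Flats of U(8,20): every subset of size < 8 is a flat, plus E itself.
Count = (20 choose 0) + (20 choose 1) + (20 choose 2) + (20 choose 3) + (20 choose 4) + (20 choose 5) + (20 choose 6) + (20 choose 7) + 1
     = 1 + 20 + 190 + 1140 + 4845 + 15504 + 38760 + 77520 + 1
     = 137981.

137981


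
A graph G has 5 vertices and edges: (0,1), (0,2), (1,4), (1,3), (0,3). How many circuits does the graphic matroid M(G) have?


A circuit in a graphic matroid = edge set of a simple cycle.
G has 5 vertices and 5 edges.
Enumerating all minimal edge subsets forming cycles...
Total circuits found: 1.

1


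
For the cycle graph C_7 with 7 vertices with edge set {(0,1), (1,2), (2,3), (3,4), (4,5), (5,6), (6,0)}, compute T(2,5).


T(C_7; x,y) = x + x^2 + ... + x^(6) + y.
T(2,5) = 2^1 + 2^2 + 2^3 + 2^4 + 2^5 + 2^6 + 5
= 2 + 4 + 8 + 16 + 32 + 64 + 5
= 131.

131


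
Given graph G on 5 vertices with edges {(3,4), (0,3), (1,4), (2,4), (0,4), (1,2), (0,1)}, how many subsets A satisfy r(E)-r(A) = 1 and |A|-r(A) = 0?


R(x,y) = sum over A in 2^E of x^(r(E)-r(A)) * y^(|A|-r(A)).
G has 5 vertices, 7 edges. r(E) = 4.
Enumerate all 2^7 = 128 subsets.
Count subsets with r(E)-r(A)=1 and |A|-r(A)=0: 32.

32


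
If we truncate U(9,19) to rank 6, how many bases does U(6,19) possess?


Truncating U(9,19) to rank 6 gives U(6,19).
Bases of U(6,19) are all 6-element subsets of 19 elements.
Number of bases = (19 choose 6) = 27132.

27132


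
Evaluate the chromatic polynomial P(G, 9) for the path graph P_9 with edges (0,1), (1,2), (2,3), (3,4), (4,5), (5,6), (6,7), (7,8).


P(P_9, k) = k * (k-1)^(8).
P(9) = 9 * 8^8 = 9 * 16777216 = 150994944.

150994944


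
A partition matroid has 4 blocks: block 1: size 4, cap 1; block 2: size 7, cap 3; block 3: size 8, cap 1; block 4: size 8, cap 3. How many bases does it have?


A basis picks exactly ci elements from block i.
Number of bases = product of C(|Si|, ci).
= C(4,1) * C(7,3) * C(8,1) * C(8,3)
= 4 * 35 * 8 * 56
= 62720.

62720


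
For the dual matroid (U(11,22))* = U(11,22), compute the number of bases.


The dual of U(r,n) is U(n-r, n) = U(11,22).
Bases of U(11,22) are all (11)-element subsets.
|B(M*)| = C(22,11) = 705432.

705432


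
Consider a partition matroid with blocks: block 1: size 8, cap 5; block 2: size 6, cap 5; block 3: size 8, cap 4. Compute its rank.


Rank of a partition matroid = sum of min(|Si|, ci) for each block.
= min(8,5) + min(6,5) + min(8,4)
= 5 + 5 + 4
= 14.

14


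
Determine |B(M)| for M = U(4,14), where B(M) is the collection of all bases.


Bases of U(4,14) are all 4-element subsets of the 14-element ground set.
Number of bases = C(14,4).
C(14,4) = 14! / (4! * 10!) = 1001.

1001


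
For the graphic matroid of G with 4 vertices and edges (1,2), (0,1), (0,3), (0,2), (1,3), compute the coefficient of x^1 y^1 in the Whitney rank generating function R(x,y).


R(x,y) = sum over A in 2^E of x^(r(E)-r(A)) * y^(|A|-r(A)).
G has 4 vertices, 5 edges. r(E) = 3.
Enumerate all 2^5 = 32 subsets.
Count subsets with r(E)-r(A)=1 and |A|-r(A)=1: 2.

2


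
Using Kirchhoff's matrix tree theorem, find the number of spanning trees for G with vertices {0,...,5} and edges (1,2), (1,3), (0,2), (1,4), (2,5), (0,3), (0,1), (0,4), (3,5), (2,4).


By Kirchhoff's matrix tree theorem, the number of spanning trees equals
the determinant of any cofactor of the Laplacian matrix L.
G has 6 vertices and 10 edges.
Computing the (5 x 5) cofactor determinant gives 115.

115


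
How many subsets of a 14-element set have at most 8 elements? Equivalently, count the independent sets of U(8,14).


Independent sets of U(8,14) are all subsets of size <= 8.
Count = C(14,0) + C(14,1) + C(14,2) + C(14,3) + C(14,4) + C(14,5) + C(14,6) + C(14,7) + C(14,8)
     = 1 + 14 + 91 + 364 + 1001 + 2002 + 3003 + 3432 + 3003
     = 12911.

12911


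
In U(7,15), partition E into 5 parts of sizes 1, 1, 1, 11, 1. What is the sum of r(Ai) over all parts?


r(Ai) = min(|Ai|, 7) for each part.
Sum = min(1,7) + min(1,7) + min(1,7) + min(11,7) + min(1,7)
    = 1 + 1 + 1 + 7 + 1
    = 11.

11


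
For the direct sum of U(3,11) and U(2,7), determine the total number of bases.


Bases of a direct sum M1 + M2: |B| = |B(M1)| * |B(M2)|.
|B(U(3,11))| = C(11,3) = 165.
|B(U(2,7))| = C(7,2) = 21.
Total bases = 165 * 21 = 3465.

3465


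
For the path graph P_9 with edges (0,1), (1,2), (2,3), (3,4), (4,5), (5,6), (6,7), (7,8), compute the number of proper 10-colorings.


P(P_9, k) = k * (k-1)^(8).
P(10) = 10 * 9^8 = 10 * 43046721 = 430467210.

430467210


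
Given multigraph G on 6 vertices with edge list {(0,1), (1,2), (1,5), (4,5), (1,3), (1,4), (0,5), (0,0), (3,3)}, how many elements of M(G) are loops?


In a graphic matroid, a loop is a self-loop edge (u,u) with rank 0.
Examining all 9 edges for self-loops...
Self-loops found: (0,0), (3,3)
Number of loops = 2.

2


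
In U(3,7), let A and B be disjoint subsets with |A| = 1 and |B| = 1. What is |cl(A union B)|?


|A union B| = 1 + 1 = 2 (disjoint).
In U(3,7), cl(S) = S if |S| < 3, else cl(S) = E.
Since 2 < 3, cl(A union B) = A union B.
|cl(A union B)| = 2.

2


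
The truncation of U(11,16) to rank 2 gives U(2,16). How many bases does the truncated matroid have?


Truncating U(11,16) to rank 2 gives U(2,16).
Bases of U(2,16) are all 2-element subsets of 16 elements.
Number of bases = (16 choose 2) = 120.

120


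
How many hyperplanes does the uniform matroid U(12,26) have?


Hyperplanes of U(12,26) are flats of rank 11.
In a uniform matroid, these are exactly the (11)-element subsets.
Count = (26 choose 11) = 7726160.

7726160


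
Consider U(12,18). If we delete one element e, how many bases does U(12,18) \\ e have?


Deleting e from U(12,18) gives U(12,17) since n > r.
Bases of U(12,17) = C(17,12) = 17! / (12! * 5!) = 6188.

6188


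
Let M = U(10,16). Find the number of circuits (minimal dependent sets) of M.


In U(10,16), circuits are the (11)-element subsets.
Any set of 11 elements is dependent, and removing any one element gives
an independent set of size 10, so it is a minimal dependent set.
Number of circuits = (16 choose 11) = 4368.

4368


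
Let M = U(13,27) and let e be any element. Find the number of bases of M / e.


Contracting e from U(13,27) gives U(12,26).
Bases of U(12,26) = (26 choose 12) = 9657700.

9657700


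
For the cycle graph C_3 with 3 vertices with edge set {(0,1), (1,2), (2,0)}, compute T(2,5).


T(C_3; x,y) = x + x^2 + ... + x^(2) + y.
T(2,5) = 2^1 + 2^2 + 5
= 2 + 4 + 5
= 11.

11


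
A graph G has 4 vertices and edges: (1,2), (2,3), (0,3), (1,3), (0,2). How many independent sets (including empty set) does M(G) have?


An independent set in a graphic matroid is an acyclic edge subset.
G has 4 vertices and 5 edges.
Enumerate all 2^5 = 32 subsets, checking for acyclicity.
Total independent sets = 24.

24


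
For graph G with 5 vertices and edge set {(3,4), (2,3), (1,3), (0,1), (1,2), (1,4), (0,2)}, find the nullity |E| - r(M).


Cycle rank (nullity) = |E| - r(M) = |E| - (|V| - c).
|E| = 7, |V| = 5, c = 1.
Nullity = 7 - (5 - 1) = 7 - 4 = 3.

3


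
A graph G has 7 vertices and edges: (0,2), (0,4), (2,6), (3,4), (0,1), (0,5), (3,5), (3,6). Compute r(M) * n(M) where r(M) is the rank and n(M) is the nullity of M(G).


r(M) = |V| - c = 7 - 1 = 6.
nullity = |E| - r(M) = 8 - 6 = 2.
Product = 6 * 2 = 12.

12


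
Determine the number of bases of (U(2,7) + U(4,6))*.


(M1+M2)* = M1* + M2*.
M1* = U(5,7), bases: C(7,5) = 21.
M2* = U(2,6), bases: C(6,2) = 15.
|B(M*)| = 21 * 15 = 315.

315


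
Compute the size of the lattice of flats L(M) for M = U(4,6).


Flats of U(4,6): every subset of size < 4 is a flat, plus E itself.
Count = C(6,0) + C(6,1) + C(6,2) + C(6,3) + 1
     = 1 + 6 + 15 + 20 + 1
     = 43.

43


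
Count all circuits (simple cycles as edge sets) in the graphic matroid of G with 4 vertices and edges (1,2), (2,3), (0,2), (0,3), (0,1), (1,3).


A circuit in a graphic matroid = edge set of a simple cycle.
G has 4 vertices and 6 edges.
Enumerating all minimal edge subsets forming cycles...
Total circuits found: 7.

7


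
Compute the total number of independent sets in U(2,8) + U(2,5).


For a direct sum, |I(M1+M2)| = |I(M1)| * |I(M2)|.
|I(U(2,8))| = sum C(8,k) for k=0..2 = 37.
|I(U(2,5))| = sum C(5,k) for k=0..2 = 16.
Total = 37 * 16 = 592.

592


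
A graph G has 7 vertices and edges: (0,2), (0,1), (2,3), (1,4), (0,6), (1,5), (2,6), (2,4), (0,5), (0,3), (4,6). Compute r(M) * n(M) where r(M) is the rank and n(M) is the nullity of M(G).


r(M) = |V| - c = 7 - 1 = 6.
nullity = |E| - r(M) = 11 - 6 = 5.
Product = 6 * 5 = 30.

30


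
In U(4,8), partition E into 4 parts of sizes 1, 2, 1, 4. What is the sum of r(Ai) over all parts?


r(Ai) = min(|Ai|, 4) for each part.
Sum = min(1,4) + min(2,4) + min(1,4) + min(4,4)
    = 1 + 2 + 1 + 4
    = 8.

8


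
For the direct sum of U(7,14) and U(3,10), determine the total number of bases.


Bases of a direct sum M1 + M2: |B| = |B(M1)| * |B(M2)|.
|B(U(7,14))| = C(14,7) = 3432.
|B(U(3,10))| = C(10,3) = 120.
Total bases = 3432 * 120 = 411840.

411840


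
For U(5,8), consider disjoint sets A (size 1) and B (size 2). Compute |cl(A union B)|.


|A union B| = 1 + 2 = 3 (disjoint).
In U(5,8), cl(S) = S if |S| < 5, else cl(S) = E.
Since 3 < 5, cl(A union B) = A union B.
|cl(A union B)| = 3.

3


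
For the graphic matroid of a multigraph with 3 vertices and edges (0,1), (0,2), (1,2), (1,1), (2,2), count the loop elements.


In a graphic matroid, a loop is a self-loop edge (u,u) with rank 0.
Examining all 5 edges for self-loops...
Self-loops found: (1,1), (2,2)
Number of loops = 2.

2


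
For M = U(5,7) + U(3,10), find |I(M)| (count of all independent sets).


For a direct sum, |I(M1+M2)| = |I(M1)| * |I(M2)|.
|I(U(5,7))| = sum C(7,k) for k=0..5 = 120.
|I(U(3,10))| = sum C(10,k) for k=0..3 = 176.
Total = 120 * 176 = 21120.

21120


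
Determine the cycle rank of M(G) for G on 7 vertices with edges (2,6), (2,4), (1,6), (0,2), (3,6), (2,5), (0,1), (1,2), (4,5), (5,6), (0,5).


Cycle rank (nullity) = |E| - r(M) = |E| - (|V| - c).
|E| = 11, |V| = 7, c = 1.
Nullity = 11 - (7 - 1) = 11 - 6 = 5.

5


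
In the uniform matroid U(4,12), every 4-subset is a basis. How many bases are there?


Bases of U(4,12) are all 4-element subsets of the 12-element ground set.
Number of bases = C(12,4).
C(12,4) = (12 * 11 * 10 * 9) / (1 * 2 * 3 * 4) = 495.

495


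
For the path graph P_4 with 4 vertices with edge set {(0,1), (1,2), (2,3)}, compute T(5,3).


A path on 4 vertices is a tree with 3 edges.
T(x,y) = x^(3) for any tree.
T(5,3) = 5^3 = 125.

125


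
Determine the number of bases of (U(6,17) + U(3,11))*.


(M1+M2)* = M1* + M2*.
M1* = U(11,17), bases: C(17,11) = 12376.
M2* = U(8,11), bases: C(11,8) = 165.
|B(M*)| = 12376 * 165 = 2042040.

2042040


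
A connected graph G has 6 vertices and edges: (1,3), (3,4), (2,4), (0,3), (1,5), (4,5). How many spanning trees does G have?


By Kirchhoff's matrix tree theorem, the number of spanning trees equals
the determinant of any cofactor of the Laplacian matrix L.
G has 6 vertices and 6 edges.
Computing the (5 x 5) cofactor determinant gives 4.

4


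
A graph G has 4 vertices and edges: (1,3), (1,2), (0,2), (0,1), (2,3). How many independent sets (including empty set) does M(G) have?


An independent set in a graphic matroid is an acyclic edge subset.
G has 4 vertices and 5 edges.
Enumerate all 2^5 = 32 subsets, checking for acyclicity.
Total independent sets = 24.

24


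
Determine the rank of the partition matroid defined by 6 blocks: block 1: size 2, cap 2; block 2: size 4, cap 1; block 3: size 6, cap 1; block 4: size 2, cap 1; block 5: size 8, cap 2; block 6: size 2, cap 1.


Rank of a partition matroid = sum of min(|Si|, ci) for each block.
= min(2,2) + min(4,1) + min(6,1) + min(2,1) + min(8,2) + min(2,1)
= 2 + 1 + 1 + 1 + 2 + 1
= 8.

8


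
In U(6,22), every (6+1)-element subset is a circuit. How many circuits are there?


In U(6,22), circuits are the (7)-element subsets.
Any set of 7 elements is dependent, and removing any one element gives
an independent set of size 6, so it is a minimal dependent set.
Number of circuits = (22 choose 7) = 170544.

170544


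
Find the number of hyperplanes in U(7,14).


Hyperplanes of U(7,14) are flats of rank 6.
In a uniform matroid, these are exactly the (6)-element subsets.
Count = C(14,6) = 3003.

3003


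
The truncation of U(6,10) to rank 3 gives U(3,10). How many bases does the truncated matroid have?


Truncating U(6,10) to rank 3 gives U(3,10).
Bases of U(3,10) are all 3-element subsets of 10 elements.
Number of bases = C(10,3) = (10 * 9 * 8) / (1 * 2 * 3) = 120.

120


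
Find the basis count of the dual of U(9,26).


The dual of U(r,n) is U(n-r, n) = U(17,26).
Bases of U(17,26) are all (17)-element subsets.
|B(M*)| = C(26,17) = 3124550.

3124550


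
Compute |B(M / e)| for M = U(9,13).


Contracting e from U(9,13) gives U(8,12).
Bases of U(8,12) = C(12,8) = 495.

495


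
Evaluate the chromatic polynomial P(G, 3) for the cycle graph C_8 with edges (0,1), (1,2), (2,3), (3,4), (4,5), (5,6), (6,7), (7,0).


P(C_8, k) = (k-1)^8 + (-1)^8*(k-1).
P(3) = (2)^8 + 2
= 256 + 2 = 258.

258


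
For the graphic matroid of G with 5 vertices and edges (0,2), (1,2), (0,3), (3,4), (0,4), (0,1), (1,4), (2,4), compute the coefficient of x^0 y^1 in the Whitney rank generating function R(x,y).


R(x,y) = sum over A in 2^E of x^(r(E)-r(A)) * y^(|A|-r(A)).
G has 5 vertices, 8 edges. r(E) = 4.
Enumerate all 2^8 = 256 subsets.
Count subsets with r(E)-r(A)=0 and |A|-r(A)=1: 48.

48


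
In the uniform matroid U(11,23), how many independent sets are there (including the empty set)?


Independent sets of U(11,23) are all subsets of size <= 11.
Count = (23 choose 0) + (23 choose 1) + (23 choose 2) + (23 choose 3) + (23 choose 4) + (23 choose 5) + (23 choose 6) + (23 choose 7) + (23 choose 8) + (23 choose 9) + (23 choose 10) + (23 choose 11)
     = 1 + 23 + 253 + 1771 + 8855 + 33649 + 100947 + 245157 + 490314 + 817190 + 1144066 + 1352078
     = 4194304.

4194304


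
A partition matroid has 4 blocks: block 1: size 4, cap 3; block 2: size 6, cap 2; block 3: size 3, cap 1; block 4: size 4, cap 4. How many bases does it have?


A basis picks exactly ci elements from block i.
Number of bases = product of C(|Si|, ci).
= C(4,3) * C(6,2) * C(3,1) * C(4,4)
= 4 * 15 * 3 * 1
= 180.

180


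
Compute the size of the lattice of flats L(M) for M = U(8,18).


Flats of U(8,18): every subset of size < 8 is a flat, plus E itself.
Count = C(18,0) + C(18,1) + C(18,2) + C(18,3) + C(18,4) + C(18,5) + C(18,6) + C(18,7) + 1
     = 1 + 18 + 153 + 816 + 3060 + 8568 + 18564 + 31824 + 1
     = 63005.

63005


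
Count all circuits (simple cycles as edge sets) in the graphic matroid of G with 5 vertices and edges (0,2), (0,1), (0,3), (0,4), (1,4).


A circuit in a graphic matroid = edge set of a simple cycle.
G has 5 vertices and 5 edges.
Enumerating all minimal edge subsets forming cycles...
Total circuits found: 1.

1


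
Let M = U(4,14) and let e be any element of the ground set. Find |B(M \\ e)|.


Deleting e from U(4,14) gives U(4,13) since n > r.
Bases of U(4,13) = (13 choose 4) = 715.

715


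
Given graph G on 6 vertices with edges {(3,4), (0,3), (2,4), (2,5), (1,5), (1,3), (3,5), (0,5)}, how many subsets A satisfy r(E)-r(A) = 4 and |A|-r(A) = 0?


R(x,y) = sum over A in 2^E of x^(r(E)-r(A)) * y^(|A|-r(A)).
G has 6 vertices, 8 edges. r(E) = 5.
Enumerate all 2^8 = 256 subsets.
Count subsets with r(E)-r(A)=4 and |A|-r(A)=0: 8.

8


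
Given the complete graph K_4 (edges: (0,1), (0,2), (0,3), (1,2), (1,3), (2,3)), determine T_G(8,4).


T(K_4; x,y) = x^3 + 3x^2 + 4xy + 2x + y^3 + 3y^2 + 2y.
Substituting x=8, y=4:
= 512 + 192 + 128 + 16 + 64 + 48 + 8
= 968.

968


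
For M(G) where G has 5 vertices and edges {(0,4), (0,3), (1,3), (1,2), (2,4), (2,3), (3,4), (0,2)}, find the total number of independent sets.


An independent set in a graphic matroid is an acyclic edge subset.
G has 5 vertices and 8 edges.
Enumerate all 2^8 = 256 subsets, checking for acyclicity.
Total independent sets = 128.

128


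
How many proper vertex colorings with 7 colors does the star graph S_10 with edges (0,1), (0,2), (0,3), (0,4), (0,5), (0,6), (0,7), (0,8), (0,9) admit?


P(tree, k) = k * (k-1)^(9) for any tree on 10 vertices.
P(7) = 7 * 6^9 = 7 * 10077696 = 70543872.

70543872


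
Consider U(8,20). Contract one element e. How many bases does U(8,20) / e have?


Contracting e from U(8,20) gives U(7,19).
Bases of U(7,19) = C(19,7) = 19! / (7! * 12!) = 50388.

50388


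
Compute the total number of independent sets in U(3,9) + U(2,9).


For a direct sum, |I(M1+M2)| = |I(M1)| * |I(M2)|.
|I(U(3,9))| = sum C(9,k) for k=0..3 = 130.
|I(U(2,9))| = sum C(9,k) for k=0..2 = 46.
Total = 130 * 46 = 5980.

5980


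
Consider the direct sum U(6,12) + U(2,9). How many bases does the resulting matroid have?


Bases of a direct sum M1 + M2: |B| = |B(M1)| * |B(M2)|.
|B(U(6,12))| = C(12,6) = 924.
|B(U(2,9))| = C(9,2) = 36.
Total bases = 924 * 36 = 33264.

33264


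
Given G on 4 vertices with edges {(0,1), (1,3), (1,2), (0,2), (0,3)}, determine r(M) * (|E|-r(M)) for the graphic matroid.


r(M) = |V| - c = 4 - 1 = 3.
nullity = |E| - r(M) = 5 - 3 = 2.
Product = 3 * 2 = 6.

6


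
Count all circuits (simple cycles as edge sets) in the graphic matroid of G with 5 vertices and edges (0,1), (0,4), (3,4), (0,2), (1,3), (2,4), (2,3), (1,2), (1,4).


A circuit in a graphic matroid = edge set of a simple cycle.
G has 5 vertices and 9 edges.
Enumerating all minimal edge subsets forming cycles...
Total circuits found: 22.

22


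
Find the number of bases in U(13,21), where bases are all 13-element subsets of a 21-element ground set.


Bases of U(13,21) are all 13-element subsets of the 21-element ground set.
Number of bases = C(21,13).
C(21,13) = 203490.

203490


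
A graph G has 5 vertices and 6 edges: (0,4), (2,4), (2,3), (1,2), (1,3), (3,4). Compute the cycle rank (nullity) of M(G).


Cycle rank (nullity) = |E| - r(M) = |E| - (|V| - c).
|E| = 6, |V| = 5, c = 1.
Nullity = 6 - (5 - 1) = 6 - 4 = 2.

2


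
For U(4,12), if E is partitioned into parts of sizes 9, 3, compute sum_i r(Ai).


r(Ai) = min(|Ai|, 4) for each part.
Sum = min(9,4) + min(3,4)
    = 4 + 3
    = 7.

7


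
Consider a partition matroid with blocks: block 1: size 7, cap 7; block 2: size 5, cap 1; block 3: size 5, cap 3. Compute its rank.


Rank of a partition matroid = sum of min(|Si|, ci) for each block.
= min(7,7) + min(5,1) + min(5,3)
= 7 + 1 + 3
= 11.

11


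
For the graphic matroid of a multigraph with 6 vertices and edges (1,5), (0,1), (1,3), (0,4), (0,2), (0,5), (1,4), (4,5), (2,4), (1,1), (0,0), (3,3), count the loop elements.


In a graphic matroid, a loop is a self-loop edge (u,u) with rank 0.
Examining all 12 edges for self-loops...
Self-loops found: (1,1), (0,0), (3,3)
Number of loops = 3.

3


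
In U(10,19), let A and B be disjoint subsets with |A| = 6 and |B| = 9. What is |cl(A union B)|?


|A union B| = 6 + 9 = 15 (disjoint).
In U(10,19), cl(S) = S if |S| < 10, else cl(S) = E.
Since 15 >= 10, cl(A union B) = E.
|cl(A union B)| = 19.

19


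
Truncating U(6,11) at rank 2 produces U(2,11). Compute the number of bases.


Truncating U(6,11) to rank 2 gives U(2,11).
Bases of U(2,11) are all 2-element subsets of 11 elements.
Number of bases = (11 choose 2) = 55.

55


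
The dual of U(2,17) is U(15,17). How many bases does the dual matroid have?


The dual of U(r,n) is U(n-r, n) = U(15,17).
Bases of U(15,17) are all (15)-element subsets.
|B(M*)| = C(17,15) = 17! / (15! * 2!) = 136.

136


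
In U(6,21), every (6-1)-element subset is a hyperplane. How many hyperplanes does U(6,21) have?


Hyperplanes of U(6,21) are flats of rank 5.
In a uniform matroid, these are exactly the (5)-element subsets.
Count = C(21,5) = 20349.

20349


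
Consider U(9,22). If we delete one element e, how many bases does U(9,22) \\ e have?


Deleting e from U(9,22) gives U(9,21) since n > r.
Bases of U(9,21) = C(21,9) = 21! / (9! * 12!) = 293930.

293930


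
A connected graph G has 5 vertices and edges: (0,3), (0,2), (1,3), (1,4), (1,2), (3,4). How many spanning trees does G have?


By Kirchhoff's matrix tree theorem, the number of spanning trees equals
the determinant of any cofactor of the Laplacian matrix L.
G has 5 vertices and 6 edges.
Computing the (4 x 4) cofactor determinant gives 11.

11


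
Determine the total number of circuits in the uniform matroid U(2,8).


In U(2,8), circuits are the (3)-element subsets.
Any set of 3 elements is dependent, and removing any one element gives
an independent set of size 2, so it is a minimal dependent set.
Number of circuits = C(8,3) = 8! / (3! * 5!) = 56.

56


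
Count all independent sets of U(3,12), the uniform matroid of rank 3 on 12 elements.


Independent sets of U(3,12) are all subsets of size <= 3.
Count = C(12,0) + C(12,1) + C(12,2) + C(12,3)
     = 1 + 12 + 66 + 220
     = 299.

299


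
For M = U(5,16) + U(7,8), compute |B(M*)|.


(M1+M2)* = M1* + M2*.
M1* = U(11,16), bases: C(16,11) = 4368.
M2* = U(1,8), bases: C(8,1) = 8.
|B(M*)| = 4368 * 8 = 34944.

34944


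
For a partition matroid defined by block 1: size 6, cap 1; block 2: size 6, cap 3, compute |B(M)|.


A basis picks exactly ci elements from block i.
Number of bases = product of C(|Si|, ci).
= C(6,1) * C(6,3)
= 6 * 20
= 120.

120


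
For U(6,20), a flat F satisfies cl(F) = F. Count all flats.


Flats of U(6,20): every subset of size < 6 is a flat, plus E itself.
Count = (20 choose 0) + (20 choose 1) + (20 choose 2) + (20 choose 3) + (20 choose 4) + (20 choose 5) + 1
     = 1 + 20 + 190 + 1140 + 4845 + 15504 + 1
     = 21701.

21701


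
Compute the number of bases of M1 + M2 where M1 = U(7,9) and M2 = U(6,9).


Bases of a direct sum M1 + M2: |B| = |B(M1)| * |B(M2)|.
|B(U(7,9))| = C(9,7) = 36.
|B(U(6,9))| = C(9,6) = 84.
Total bases = 36 * 84 = 3024.

3024


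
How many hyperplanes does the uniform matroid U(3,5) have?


Hyperplanes of U(3,5) are flats of rank 2.
In a uniform matroid, these are exactly the (2)-element subsets.
Count = C(5,2) = 5! / (2! * 3!) = 10.

10


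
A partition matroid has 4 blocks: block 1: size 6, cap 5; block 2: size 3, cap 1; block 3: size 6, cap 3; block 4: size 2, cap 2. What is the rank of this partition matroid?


Rank of a partition matroid = sum of min(|Si|, ci) for each block.
= min(6,5) + min(3,1) + min(6,3) + min(2,2)
= 5 + 1 + 3 + 2
= 11.

11


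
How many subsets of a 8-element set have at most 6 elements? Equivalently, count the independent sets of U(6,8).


Independent sets of U(6,8) are all subsets of size <= 6.
Count = C(8,0) + C(8,1) + C(8,2) + C(8,3) + C(8,4) + C(8,5) + C(8,6)
     = 1 + 8 + 28 + 56 + 70 + 56 + 28
     = 247.

247


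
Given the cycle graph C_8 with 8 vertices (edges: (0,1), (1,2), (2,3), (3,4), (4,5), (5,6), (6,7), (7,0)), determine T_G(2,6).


T(C_8; x,y) = x + x^2 + ... + x^(7) + y.
T(2,6) = 2^1 + 2^2 + 2^3 + 2^4 + 2^5 + 2^6 + 2^7 + 6
= 2 + 4 + 8 + 16 + 32 + 64 + 128 + 6
= 260.

260


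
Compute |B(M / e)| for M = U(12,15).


Contracting e from U(12,15) gives U(11,14).
Bases of U(11,14) = C(14,11) = 14! / (11! * 3!) = 364.

364


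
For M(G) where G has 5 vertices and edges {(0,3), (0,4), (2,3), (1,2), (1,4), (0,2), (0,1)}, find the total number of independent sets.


An independent set in a graphic matroid is an acyclic edge subset.
G has 5 vertices and 7 edges.
Enumerate all 2^7 = 128 subsets, checking for acyclicity.
Total independent sets = 82.

82


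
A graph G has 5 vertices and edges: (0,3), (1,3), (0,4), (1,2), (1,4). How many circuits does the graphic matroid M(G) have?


A circuit in a graphic matroid = edge set of a simple cycle.
G has 5 vertices and 5 edges.
Enumerating all minimal edge subsets forming cycles...
Total circuits found: 1.

1


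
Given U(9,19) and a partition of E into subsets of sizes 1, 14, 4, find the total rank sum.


r(Ai) = min(|Ai|, 9) for each part.
Sum = min(1,9) + min(14,9) + min(4,9)
    = 1 + 9 + 4
    = 14.

14


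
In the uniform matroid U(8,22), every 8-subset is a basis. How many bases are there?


Bases of U(8,22) are all 8-element subsets of the 22-element ground set.
Number of bases = C(22,8).
C(22,8) = 22! / (8! * 14!) = 319770.

319770


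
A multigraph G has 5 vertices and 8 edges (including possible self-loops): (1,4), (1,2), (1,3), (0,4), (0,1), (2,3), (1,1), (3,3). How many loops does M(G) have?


In a graphic matroid, a loop is a self-loop edge (u,u) with rank 0.
Examining all 8 edges for self-loops...
Self-loops found: (1,1), (3,3)
Number of loops = 2.

2


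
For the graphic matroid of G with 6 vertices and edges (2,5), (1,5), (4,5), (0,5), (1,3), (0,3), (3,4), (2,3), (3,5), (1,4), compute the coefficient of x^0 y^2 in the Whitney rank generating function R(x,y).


R(x,y) = sum over A in 2^E of x^(r(E)-r(A)) * y^(|A|-r(A)).
G has 6 vertices, 10 edges. r(E) = 5.
Enumerate all 2^10 = 1024 subsets.
Count subsets with r(E)-r(A)=0 and |A|-r(A)=2: 102.

102


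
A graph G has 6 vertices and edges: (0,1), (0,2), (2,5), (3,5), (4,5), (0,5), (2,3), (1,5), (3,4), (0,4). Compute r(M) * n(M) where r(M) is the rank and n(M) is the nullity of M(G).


r(M) = |V| - c = 6 - 1 = 5.
nullity = |E| - r(M) = 10 - 5 = 5.
Product = 5 * 5 = 25.

25


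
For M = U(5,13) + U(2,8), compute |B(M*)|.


(M1+M2)* = M1* + M2*.
M1* = U(8,13), bases: C(13,8) = 1287.
M2* = U(6,8), bases: C(8,6) = 28.
|B(M*)| = 1287 * 28 = 36036.

36036


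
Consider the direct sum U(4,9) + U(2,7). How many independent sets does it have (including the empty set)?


For a direct sum, |I(M1+M2)| = |I(M1)| * |I(M2)|.
|I(U(4,9))| = sum C(9,k) for k=0..4 = 256.
|I(U(2,7))| = sum C(7,k) for k=0..2 = 29.
Total = 256 * 29 = 7424.

7424


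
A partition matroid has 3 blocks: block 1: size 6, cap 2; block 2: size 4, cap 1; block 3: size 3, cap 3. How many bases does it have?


A basis picks exactly ci elements from block i.
Number of bases = product of C(|Si|, ci).
= C(6,2) * C(4,1) * C(3,3)
= 15 * 4 * 1
= 60.

60


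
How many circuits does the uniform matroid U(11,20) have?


In U(11,20), circuits are the (12)-element subsets.
Any set of 12 elements is dependent, and removing any one element gives
an independent set of size 11, so it is a minimal dependent set.
Number of circuits = C(20,12) = 125970.

125970


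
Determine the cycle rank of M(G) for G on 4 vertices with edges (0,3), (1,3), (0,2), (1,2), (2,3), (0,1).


Cycle rank (nullity) = |E| - r(M) = |E| - (|V| - c).
|E| = 6, |V| = 4, c = 1.
Nullity = 6 - (4 - 1) = 6 - 3 = 3.

3


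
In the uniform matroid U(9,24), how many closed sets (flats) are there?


Flats of U(9,24): every subset of size < 9 is a flat, plus E itself.
Count = C(24,0) + C(24,1) + C(24,2) + C(24,3) + C(24,4) + C(24,5) + C(24,6) + C(24,7) + C(24,8) + 1
     = 1 + 24 + 276 + 2024 + 10626 + 42504 + 134596 + 346104 + 735471 + 1
     = 1271627.

1271627


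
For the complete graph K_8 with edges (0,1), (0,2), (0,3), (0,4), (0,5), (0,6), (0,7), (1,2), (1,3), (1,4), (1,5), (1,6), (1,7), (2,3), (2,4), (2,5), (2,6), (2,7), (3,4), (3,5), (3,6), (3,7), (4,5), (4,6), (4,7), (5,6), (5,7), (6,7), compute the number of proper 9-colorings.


P(K_8, k) = k(k-1)(k-2)...(k-7).
P(9) = (9) * (8) * (7) * (6) * (5) * (4) * (3) * (2) = 362880.

362880


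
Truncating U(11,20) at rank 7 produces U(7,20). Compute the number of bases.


Truncating U(11,20) to rank 7 gives U(7,20).
Bases of U(7,20) are all 7-element subsets of 20 elements.
Number of bases = C(20,7) = 20! / (7! * 13!) = 77520.

77520


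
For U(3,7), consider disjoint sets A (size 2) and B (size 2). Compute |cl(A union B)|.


|A union B| = 2 + 2 = 4 (disjoint).
In U(3,7), cl(S) = S if |S| < 3, else cl(S) = E.
Since 4 >= 3, cl(A union B) = E.
|cl(A union B)| = 7.

7


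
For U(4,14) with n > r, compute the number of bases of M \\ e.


Deleting e from U(4,14) gives U(4,13) since n > r.
Bases of U(4,13) = (13 choose 4) = 715.

715


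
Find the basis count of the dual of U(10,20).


The dual of U(r,n) is U(n-r, n) = U(10,20).
Bases of U(10,20) are all (10)-element subsets.
|B(M*)| = (20 choose 10) = 184756.

184756


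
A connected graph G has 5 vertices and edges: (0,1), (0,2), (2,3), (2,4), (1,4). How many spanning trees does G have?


By Kirchhoff's matrix tree theorem, the number of spanning trees equals
the determinant of any cofactor of the Laplacian matrix L.
G has 5 vertices and 5 edges.
Computing the (4 x 4) cofactor determinant gives 4.

4


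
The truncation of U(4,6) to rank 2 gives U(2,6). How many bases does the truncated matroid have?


Truncating U(4,6) to rank 2 gives U(2,6).
Bases of U(2,6) are all 2-element subsets of 6 elements.
Number of bases = C(6,2) = (6 * 5) / (1 * 2) = 15.

15


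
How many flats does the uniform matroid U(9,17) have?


Flats of U(9,17): every subset of size < 9 is a flat, plus E itself.
Count = (17 choose 0) + (17 choose 1) + (17 choose 2) + (17 choose 3) + (17 choose 4) + (17 choose 5) + (17 choose 6) + (17 choose 7) + (17 choose 8) + 1
     = 1 + 17 + 136 + 680 + 2380 + 6188 + 12376 + 19448 + 24310 + 1
     = 65537.

65537


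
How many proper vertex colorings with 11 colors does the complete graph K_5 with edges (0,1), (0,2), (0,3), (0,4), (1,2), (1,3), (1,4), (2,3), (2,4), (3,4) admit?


P(K_5, k) = k(k-1)(k-2)...(k-4).
P(11) = (11) * (10) * (9) * (8) * (7) = 55440.

55440


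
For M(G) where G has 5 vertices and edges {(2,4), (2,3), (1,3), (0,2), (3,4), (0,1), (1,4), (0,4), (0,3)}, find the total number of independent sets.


An independent set in a graphic matroid is an acyclic edge subset.
G has 5 vertices and 9 edges.
Enumerate all 2^9 = 512 subsets, checking for acyclicity.
Total independent sets = 198.

198
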